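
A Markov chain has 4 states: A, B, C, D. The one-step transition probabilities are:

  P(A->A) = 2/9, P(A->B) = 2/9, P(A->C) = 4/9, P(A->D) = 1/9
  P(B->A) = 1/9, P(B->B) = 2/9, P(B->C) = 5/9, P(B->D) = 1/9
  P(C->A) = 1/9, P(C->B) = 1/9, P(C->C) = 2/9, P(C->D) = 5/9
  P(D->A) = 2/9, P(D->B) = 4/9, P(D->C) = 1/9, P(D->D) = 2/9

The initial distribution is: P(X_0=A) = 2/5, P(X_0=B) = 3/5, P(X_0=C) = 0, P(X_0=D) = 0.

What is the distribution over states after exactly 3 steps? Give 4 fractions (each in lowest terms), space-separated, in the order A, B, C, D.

Propagating the distribution step by step (d_{t+1} = d_t * P):
d_0 = (A=2/5, B=3/5, C=0, D=0)
  d_1[A] = 2/5*2/9 + 3/5*1/9 + 0*1/9 + 0*2/9 = 7/45
  d_1[B] = 2/5*2/9 + 3/5*2/9 + 0*1/9 + 0*4/9 = 2/9
  d_1[C] = 2/5*4/9 + 3/5*5/9 + 0*2/9 + 0*1/9 = 23/45
  d_1[D] = 2/5*1/9 + 3/5*1/9 + 0*5/9 + 0*2/9 = 1/9
d_1 = (A=7/45, B=2/9, C=23/45, D=1/9)
  d_2[A] = 7/45*2/9 + 2/9*1/9 + 23/45*1/9 + 1/9*2/9 = 19/135
  d_2[B] = 7/45*2/9 + 2/9*2/9 + 23/45*1/9 + 1/9*4/9 = 77/405
  d_2[C] = 7/45*4/9 + 2/9*5/9 + 23/45*2/9 + 1/9*1/9 = 43/135
  d_2[D] = 7/45*1/9 + 2/9*1/9 + 23/45*5/9 + 1/9*2/9 = 142/405
d_2 = (A=19/135, B=77/405, C=43/135, D=142/405)
  d_3[A] = 19/135*2/9 + 77/405*1/9 + 43/135*1/9 + 142/405*2/9 = 604/3645
  d_3[B] = 19/135*2/9 + 77/405*2/9 + 43/135*1/9 + 142/405*4/9 = 193/729
  d_3[C] = 19/135*4/9 + 77/405*5/9 + 43/135*2/9 + 142/405*1/9 = 1013/3645
  d_3[D] = 19/135*1/9 + 77/405*1/9 + 43/135*5/9 + 142/405*2/9 = 1063/3645
d_3 = (A=604/3645, B=193/729, C=1013/3645, D=1063/3645)

Answer: 604/3645 193/729 1013/3645 1063/3645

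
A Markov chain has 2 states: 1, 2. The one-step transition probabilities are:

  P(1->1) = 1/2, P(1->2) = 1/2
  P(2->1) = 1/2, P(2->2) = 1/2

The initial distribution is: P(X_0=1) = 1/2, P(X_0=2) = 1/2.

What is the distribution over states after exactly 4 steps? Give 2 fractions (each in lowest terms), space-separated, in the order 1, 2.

Propagating the distribution step by step (d_{t+1} = d_t * P):
d_0 = (1=1/2, 2=1/2)
  d_1[1] = 1/2*1/2 + 1/2*1/2 = 1/2
  d_1[2] = 1/2*1/2 + 1/2*1/2 = 1/2
d_1 = (1=1/2, 2=1/2)
  d_2[1] = 1/2*1/2 + 1/2*1/2 = 1/2
  d_2[2] = 1/2*1/2 + 1/2*1/2 = 1/2
d_2 = (1=1/2, 2=1/2)
  d_3[1] = 1/2*1/2 + 1/2*1/2 = 1/2
  d_3[2] = 1/2*1/2 + 1/2*1/2 = 1/2
d_3 = (1=1/2, 2=1/2)
  d_4[1] = 1/2*1/2 + 1/2*1/2 = 1/2
  d_4[2] = 1/2*1/2 + 1/2*1/2 = 1/2
d_4 = (1=1/2, 2=1/2)

Answer: 1/2 1/2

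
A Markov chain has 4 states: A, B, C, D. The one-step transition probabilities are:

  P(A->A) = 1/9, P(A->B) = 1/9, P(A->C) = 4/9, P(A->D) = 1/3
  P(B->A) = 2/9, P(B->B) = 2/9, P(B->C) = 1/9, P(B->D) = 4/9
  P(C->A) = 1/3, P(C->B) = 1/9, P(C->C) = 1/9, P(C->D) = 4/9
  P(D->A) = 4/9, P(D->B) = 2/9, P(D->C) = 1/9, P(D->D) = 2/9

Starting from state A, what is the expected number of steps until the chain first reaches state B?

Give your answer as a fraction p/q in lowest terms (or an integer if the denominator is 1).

Answer: 1107/163

Derivation:
Let h_i = expected steps to first reach B from state i.
Boundary: h_B = 0.
First-step equations for the other states:
  h_A = 1 + 1/9*h_A + 1/9*h_B + 4/9*h_C + 1/3*h_D
  h_C = 1 + 1/3*h_A + 1/9*h_B + 1/9*h_C + 4/9*h_D
  h_D = 1 + 4/9*h_A + 2/9*h_B + 1/9*h_C + 2/9*h_D

Substituting h_B = 0 and rearranging gives the linear system (I - Q) h = 1:
  [8/9, -4/9, -1/3] . (h_A, h_C, h_D) = 1
  [-1/3, 8/9, -4/9] . (h_A, h_C, h_D) = 1
  [-4/9, -1/9, 7/9] . (h_A, h_C, h_D) = 1

Solving yields:
  h_A = 1107/163
  h_C = 1098/163
  h_D = 999/163

Starting state is A, so the expected hitting time is h_A = 1107/163.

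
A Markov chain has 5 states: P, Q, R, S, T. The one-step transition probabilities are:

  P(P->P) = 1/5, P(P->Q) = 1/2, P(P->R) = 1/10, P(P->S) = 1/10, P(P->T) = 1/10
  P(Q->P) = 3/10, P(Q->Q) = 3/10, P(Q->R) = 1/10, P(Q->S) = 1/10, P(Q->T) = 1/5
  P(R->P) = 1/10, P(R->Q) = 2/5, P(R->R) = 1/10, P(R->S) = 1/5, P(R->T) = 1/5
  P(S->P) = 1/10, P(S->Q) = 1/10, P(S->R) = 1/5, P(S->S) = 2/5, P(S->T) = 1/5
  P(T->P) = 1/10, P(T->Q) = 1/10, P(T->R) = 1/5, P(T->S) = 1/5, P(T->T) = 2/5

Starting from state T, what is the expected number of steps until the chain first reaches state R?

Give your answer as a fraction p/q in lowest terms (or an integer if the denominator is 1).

Let h_i = expected steps to first reach R from state i.
Boundary: h_R = 0.
First-step equations for the other states:
  h_P = 1 + 1/5*h_P + 1/2*h_Q + 1/10*h_R + 1/10*h_S + 1/10*h_T
  h_Q = 1 + 3/10*h_P + 3/10*h_Q + 1/10*h_R + 1/10*h_S + 1/5*h_T
  h_S = 1 + 1/10*h_P + 1/10*h_Q + 1/5*h_R + 2/5*h_S + 1/5*h_T
  h_T = 1 + 1/10*h_P + 1/10*h_Q + 1/5*h_R + 1/5*h_S + 2/5*h_T

Substituting h_R = 0 and rearranging gives the linear system (I - Q) h = 1:
  [4/5, -1/2, -1/10, -1/10] . (h_P, h_Q, h_S, h_T) = 1
  [-3/10, 7/10, -1/10, -1/5] . (h_P, h_Q, h_S, h_T) = 1
  [-1/10, -1/10, 3/5, -1/5] . (h_P, h_Q, h_S, h_T) = 1
  [-1/10, -1/10, -1/5, 3/5] . (h_P, h_Q, h_S, h_T) = 1

Solving yields:
  h_P = 152/21
  h_Q = 50/7
  h_S = 128/21
  h_T = 128/21

Starting state is T, so the expected hitting time is h_T = 128/21.

Answer: 128/21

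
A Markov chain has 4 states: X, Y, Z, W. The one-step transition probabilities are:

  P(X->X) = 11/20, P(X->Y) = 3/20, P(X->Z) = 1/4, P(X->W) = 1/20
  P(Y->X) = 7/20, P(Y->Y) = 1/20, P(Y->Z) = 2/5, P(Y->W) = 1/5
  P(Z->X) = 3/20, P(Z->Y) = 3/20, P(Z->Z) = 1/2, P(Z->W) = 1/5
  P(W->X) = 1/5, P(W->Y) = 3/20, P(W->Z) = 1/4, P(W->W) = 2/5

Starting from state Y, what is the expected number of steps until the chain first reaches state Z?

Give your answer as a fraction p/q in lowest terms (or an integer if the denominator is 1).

Answer: 380/119

Derivation:
Let h_i = expected steps to first reach Z from state i.
Boundary: h_Z = 0.
First-step equations for the other states:
  h_X = 1 + 11/20*h_X + 3/20*h_Y + 1/4*h_Z + 1/20*h_W
  h_Y = 1 + 7/20*h_X + 1/20*h_Y + 2/5*h_Z + 1/5*h_W
  h_W = 1 + 1/5*h_X + 3/20*h_Y + 1/4*h_Z + 2/5*h_W

Substituting h_Z = 0 and rearranging gives the linear system (I - Q) h = 1:
  [9/20, -3/20, -1/20] . (h_X, h_Y, h_W) = 1
  [-7/20, 19/20, -1/5] . (h_X, h_Y, h_W) = 1
  [-1/5, -3/20, 3/5] . (h_X, h_Y, h_W) = 1

Solving yields:
  h_X = 440/119
  h_Y = 380/119
  h_W = 440/119

Starting state is Y, so the expected hitting time is h_Y = 380/119.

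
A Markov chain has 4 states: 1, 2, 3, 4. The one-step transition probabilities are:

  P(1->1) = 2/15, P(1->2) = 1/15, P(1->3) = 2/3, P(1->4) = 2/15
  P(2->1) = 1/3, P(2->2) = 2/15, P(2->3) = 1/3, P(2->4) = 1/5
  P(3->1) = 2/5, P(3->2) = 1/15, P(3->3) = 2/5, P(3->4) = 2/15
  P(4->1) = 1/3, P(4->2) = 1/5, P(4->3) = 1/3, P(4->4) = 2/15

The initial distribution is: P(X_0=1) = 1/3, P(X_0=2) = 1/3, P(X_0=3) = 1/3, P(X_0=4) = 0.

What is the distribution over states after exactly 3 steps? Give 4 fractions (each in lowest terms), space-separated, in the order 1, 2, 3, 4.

Answer: 613/2025 926/10125 4721/10125 157/1125

Derivation:
Propagating the distribution step by step (d_{t+1} = d_t * P):
d_0 = (1=1/3, 2=1/3, 3=1/3, 4=0)
  d_1[1] = 1/3*2/15 + 1/3*1/3 + 1/3*2/5 + 0*1/3 = 13/45
  d_1[2] = 1/3*1/15 + 1/3*2/15 + 1/3*1/15 + 0*1/5 = 4/45
  d_1[3] = 1/3*2/3 + 1/3*1/3 + 1/3*2/5 + 0*1/3 = 7/15
  d_1[4] = 1/3*2/15 + 1/3*1/5 + 1/3*2/15 + 0*2/15 = 7/45
d_1 = (1=13/45, 2=4/45, 3=7/15, 4=7/45)
  d_2[1] = 13/45*2/15 + 4/45*1/3 + 7/15*2/5 + 7/45*1/3 = 23/75
  d_2[2] = 13/45*1/15 + 4/45*2/15 + 7/15*1/15 + 7/45*1/5 = 7/75
  d_2[3] = 13/45*2/3 + 4/45*1/3 + 7/15*2/5 + 7/45*1/3 = 311/675
  d_2[4] = 13/45*2/15 + 4/45*1/5 + 7/15*2/15 + 7/45*2/15 = 94/675
d_2 = (1=23/75, 2=7/75, 3=311/675, 4=94/675)
  d_3[1] = 23/75*2/15 + 7/75*1/3 + 311/675*2/5 + 94/675*1/3 = 613/2025
  d_3[2] = 23/75*1/15 + 7/75*2/15 + 311/675*1/15 + 94/675*1/5 = 926/10125
  d_3[3] = 23/75*2/3 + 7/75*1/3 + 311/675*2/5 + 94/675*1/3 = 4721/10125
  d_3[4] = 23/75*2/15 + 7/75*1/5 + 311/675*2/15 + 94/675*2/15 = 157/1125
d_3 = (1=613/2025, 2=926/10125, 3=4721/10125, 4=157/1125)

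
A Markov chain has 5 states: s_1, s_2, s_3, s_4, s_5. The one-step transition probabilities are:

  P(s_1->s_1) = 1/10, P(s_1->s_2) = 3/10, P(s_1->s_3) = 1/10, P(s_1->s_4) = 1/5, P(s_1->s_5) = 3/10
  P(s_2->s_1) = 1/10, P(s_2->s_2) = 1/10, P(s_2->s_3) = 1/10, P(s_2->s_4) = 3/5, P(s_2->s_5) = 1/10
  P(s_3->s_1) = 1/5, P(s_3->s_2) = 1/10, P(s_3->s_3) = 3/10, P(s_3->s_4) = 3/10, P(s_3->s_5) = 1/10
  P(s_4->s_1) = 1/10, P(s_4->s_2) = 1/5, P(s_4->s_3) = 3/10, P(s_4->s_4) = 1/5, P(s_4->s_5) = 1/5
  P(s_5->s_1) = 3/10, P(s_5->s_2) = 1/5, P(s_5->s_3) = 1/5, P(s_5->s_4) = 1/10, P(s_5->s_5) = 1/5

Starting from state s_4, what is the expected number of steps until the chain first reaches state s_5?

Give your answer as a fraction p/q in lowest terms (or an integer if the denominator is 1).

Let h_i = expected steps to first reach s_5 from state i.
Boundary: h_s_5 = 0.
First-step equations for the other states:
  h_s_1 = 1 + 1/10*h_s_1 + 3/10*h_s_2 + 1/10*h_s_3 + 1/5*h_s_4 + 3/10*h_s_5
  h_s_2 = 1 + 1/10*h_s_1 + 1/10*h_s_2 + 1/10*h_s_3 + 3/5*h_s_4 + 1/10*h_s_5
  h_s_3 = 1 + 1/5*h_s_1 + 1/10*h_s_2 + 3/10*h_s_3 + 3/10*h_s_4 + 1/10*h_s_5
  h_s_4 = 1 + 1/10*h_s_1 + 1/5*h_s_2 + 3/10*h_s_3 + 1/5*h_s_4 + 1/5*h_s_5

Substituting h_s_5 = 0 and rearranging gives the linear system (I - Q) h = 1:
  [9/10, -3/10, -1/10, -1/5] . (h_s_1, h_s_2, h_s_3, h_s_4) = 1
  [-1/10, 9/10, -1/10, -3/5] . (h_s_1, h_s_2, h_s_3, h_s_4) = 1
  [-1/5, -1/10, 7/10, -3/10] . (h_s_1, h_s_2, h_s_3, h_s_4) = 1
  [-1/10, -1/5, -3/10, 4/5] . (h_s_1, h_s_2, h_s_3, h_s_4) = 1

Solving yields:
  h_s_1 = 328/63
  h_s_2 = 44/7
  h_s_3 = 398/63
  h_s_4 = 368/63

Starting state is s_4, so the expected hitting time is h_s_4 = 368/63.

Answer: 368/63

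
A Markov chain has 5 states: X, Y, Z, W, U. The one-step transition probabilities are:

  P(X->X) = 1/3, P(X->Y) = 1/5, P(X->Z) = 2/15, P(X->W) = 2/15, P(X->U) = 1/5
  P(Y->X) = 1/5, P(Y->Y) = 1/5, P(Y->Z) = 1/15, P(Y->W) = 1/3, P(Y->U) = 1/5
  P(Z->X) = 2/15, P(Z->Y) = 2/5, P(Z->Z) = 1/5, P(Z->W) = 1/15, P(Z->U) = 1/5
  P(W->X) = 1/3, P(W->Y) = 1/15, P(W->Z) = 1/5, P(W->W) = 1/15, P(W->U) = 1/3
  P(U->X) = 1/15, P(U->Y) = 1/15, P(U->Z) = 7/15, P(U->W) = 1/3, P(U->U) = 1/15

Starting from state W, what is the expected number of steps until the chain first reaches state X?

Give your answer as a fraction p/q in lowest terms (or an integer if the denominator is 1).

Let h_i = expected steps to first reach X from state i.
Boundary: h_X = 0.
First-step equations for the other states:
  h_Y = 1 + 1/5*h_X + 1/5*h_Y + 1/15*h_Z + 1/3*h_W + 1/5*h_U
  h_Z = 1 + 2/15*h_X + 2/5*h_Y + 1/5*h_Z + 1/15*h_W + 1/5*h_U
  h_W = 1 + 1/3*h_X + 1/15*h_Y + 1/5*h_Z + 1/15*h_W + 1/3*h_U
  h_U = 1 + 1/15*h_X + 1/15*h_Y + 7/15*h_Z + 1/3*h_W + 1/15*h_U

Substituting h_X = 0 and rearranging gives the linear system (I - Q) h = 1:
  [4/5, -1/15, -1/3, -1/5] . (h_Y, h_Z, h_W, h_U) = 1
  [-2/5, 4/5, -1/15, -1/5] . (h_Y, h_Z, h_W, h_U) = 1
  [-1/15, -1/5, 14/15, -1/3] . (h_Y, h_Z, h_W, h_U) = 1
  [-1/15, -7/15, -1/3, 14/15] . (h_Y, h_Z, h_W, h_U) = 1

Solving yields:
  h_Y = 13149/2482
  h_Z = 7239/1241
  h_W = 12117/2482
  h_U = 15165/2482

Starting state is W, so the expected hitting time is h_W = 12117/2482.

Answer: 12117/2482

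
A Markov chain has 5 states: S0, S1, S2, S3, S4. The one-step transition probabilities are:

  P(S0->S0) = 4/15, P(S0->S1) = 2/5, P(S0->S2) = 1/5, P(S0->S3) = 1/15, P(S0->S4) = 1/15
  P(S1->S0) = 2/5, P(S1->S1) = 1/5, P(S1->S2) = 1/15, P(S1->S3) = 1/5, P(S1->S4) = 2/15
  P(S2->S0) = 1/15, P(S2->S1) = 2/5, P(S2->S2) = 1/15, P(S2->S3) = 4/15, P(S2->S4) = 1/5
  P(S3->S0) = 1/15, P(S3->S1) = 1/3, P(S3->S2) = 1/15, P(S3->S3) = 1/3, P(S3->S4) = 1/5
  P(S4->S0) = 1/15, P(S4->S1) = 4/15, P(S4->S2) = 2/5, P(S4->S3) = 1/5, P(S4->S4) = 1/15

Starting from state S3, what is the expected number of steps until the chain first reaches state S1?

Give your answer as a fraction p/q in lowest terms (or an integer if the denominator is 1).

Let h_i = expected steps to first reach S1 from state i.
Boundary: h_S1 = 0.
First-step equations for the other states:
  h_S0 = 1 + 4/15*h_S0 + 2/5*h_S1 + 1/5*h_S2 + 1/15*h_S3 + 1/15*h_S4
  h_S2 = 1 + 1/15*h_S0 + 2/5*h_S1 + 1/15*h_S2 + 4/15*h_S3 + 1/5*h_S4
  h_S3 = 1 + 1/15*h_S0 + 1/3*h_S1 + 1/15*h_S2 + 1/3*h_S3 + 1/5*h_S4
  h_S4 = 1 + 1/15*h_S0 + 4/15*h_S1 + 2/5*h_S2 + 1/5*h_S3 + 1/15*h_S4

Substituting h_S1 = 0 and rearranging gives the linear system (I - Q) h = 1:
  [11/15, -1/5, -1/15, -1/15] . (h_S0, h_S2, h_S3, h_S4) = 1
  [-1/15, 14/15, -4/15, -1/5] . (h_S0, h_S2, h_S3, h_S4) = 1
  [-1/15, -1/15, 2/3, -1/5] . (h_S0, h_S2, h_S3, h_S4) = 1
  [-1/15, -2/5, -1/5, 14/15] . (h_S0, h_S2, h_S3, h_S4) = 1

Solving yields:
  h_S0 = 4585/1717
  h_S2 = 280/101
  h_S3 = 300/101
  h_S4 = 5300/1717

Starting state is S3, so the expected hitting time is h_S3 = 300/101.

Answer: 300/101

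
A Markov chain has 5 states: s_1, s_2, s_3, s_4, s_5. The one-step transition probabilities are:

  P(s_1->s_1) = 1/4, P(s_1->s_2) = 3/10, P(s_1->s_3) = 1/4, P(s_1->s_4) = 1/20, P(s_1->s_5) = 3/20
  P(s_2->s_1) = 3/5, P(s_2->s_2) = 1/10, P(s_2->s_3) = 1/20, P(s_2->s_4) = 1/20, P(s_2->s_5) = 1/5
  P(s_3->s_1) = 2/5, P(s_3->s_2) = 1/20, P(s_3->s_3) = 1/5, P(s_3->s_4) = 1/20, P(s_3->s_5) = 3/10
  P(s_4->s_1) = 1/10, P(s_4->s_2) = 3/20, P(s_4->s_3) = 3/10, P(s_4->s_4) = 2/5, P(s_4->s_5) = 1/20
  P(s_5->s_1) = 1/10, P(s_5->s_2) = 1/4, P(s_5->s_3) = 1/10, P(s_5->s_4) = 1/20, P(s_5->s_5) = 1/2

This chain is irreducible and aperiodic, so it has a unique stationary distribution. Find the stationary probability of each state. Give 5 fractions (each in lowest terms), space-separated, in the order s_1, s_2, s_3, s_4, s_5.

The stationary distribution satisfies pi = pi * P, i.e.:
  pi_s_1 = 1/4*pi_s_1 + 3/5*pi_s_2 + 2/5*pi_s_3 + 1/10*pi_s_4 + 1/10*pi_s_5
  pi_s_2 = 3/10*pi_s_1 + 1/10*pi_s_2 + 1/20*pi_s_3 + 3/20*pi_s_4 + 1/4*pi_s_5
  pi_s_3 = 1/4*pi_s_1 + 1/20*pi_s_2 + 1/5*pi_s_3 + 3/10*pi_s_4 + 1/10*pi_s_5
  pi_s_4 = 1/20*pi_s_1 + 1/20*pi_s_2 + 1/20*pi_s_3 + 2/5*pi_s_4 + 1/20*pi_s_5
  pi_s_5 = 3/20*pi_s_1 + 1/5*pi_s_2 + 3/10*pi_s_3 + 1/20*pi_s_4 + 1/2*pi_s_5
with normalization: pi_s_1 + pi_s_2 + pi_s_3 + pi_s_4 + pi_s_5 = 1.

Using the first 4 balance equations plus normalization, the linear system A*pi = b is:
  [-3/4, 3/5, 2/5, 1/10, 1/10] . pi = 0
  [3/10, -9/10, 1/20, 3/20, 1/4] . pi = 0
  [1/4, 1/20, -4/5, 3/10, 1/10] . pi = 0
  [1/20, 1/20, 1/20, -3/5, 1/20] . pi = 0
  [1, 1, 1, 1, 1] . pi = 1

Solving yields:
  pi_s_1 = 12281/42263
  pi_s_2 = 8220/42263
  pi_s_3 = 14017/84526
  pi_s_4 = 1/13
  pi_s_5 = 23005/84526

Verification (pi * P):
  12281/42263*1/4 + 8220/42263*3/5 + 14017/84526*2/5 + 1/13*1/10 + 23005/84526*1/10 = 12281/42263 = pi_s_1  (ok)
  12281/42263*3/10 + 8220/42263*1/10 + 14017/84526*1/20 + 1/13*3/20 + 23005/84526*1/4 = 8220/42263 = pi_s_2  (ok)
  12281/42263*1/4 + 8220/42263*1/20 + 14017/84526*1/5 + 1/13*3/10 + 23005/84526*1/10 = 14017/84526 = pi_s_3  (ok)
  12281/42263*1/20 + 8220/42263*1/20 + 14017/84526*1/20 + 1/13*2/5 + 23005/84526*1/20 = 1/13 = pi_s_4  (ok)
  12281/42263*3/20 + 8220/42263*1/5 + 14017/84526*3/10 + 1/13*1/20 + 23005/84526*1/2 = 23005/84526 = pi_s_5  (ok)

Answer: 12281/42263 8220/42263 14017/84526 1/13 23005/84526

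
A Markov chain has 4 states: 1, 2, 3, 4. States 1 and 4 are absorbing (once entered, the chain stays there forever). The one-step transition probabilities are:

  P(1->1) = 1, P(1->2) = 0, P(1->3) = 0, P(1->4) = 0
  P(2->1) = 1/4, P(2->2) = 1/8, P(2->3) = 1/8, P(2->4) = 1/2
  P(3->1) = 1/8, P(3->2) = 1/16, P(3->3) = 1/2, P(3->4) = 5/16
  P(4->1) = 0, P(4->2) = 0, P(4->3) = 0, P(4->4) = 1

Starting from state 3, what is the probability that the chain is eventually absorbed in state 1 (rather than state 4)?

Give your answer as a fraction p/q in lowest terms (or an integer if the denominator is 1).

Let a_i = P(absorbed in 1 | start in state i).
Boundary conditions: a_1 = 1, a_4 = 0.
For each transient state i, a_i = sum_j P(i->j) * a_j:
  a_2 = 1/4*a_1 + 1/8*a_2 + 1/8*a_3 + 1/2*a_4
  a_3 = 1/8*a_1 + 1/16*a_2 + 1/2*a_3 + 5/16*a_4

Substituting a_1 = 1 and a_4 = 0, rearrange to (I - Q) a = r where r[i] = P(i -> 1):
  [7/8, -1/8] . (a_2, a_3) = 1/4
  [-1/16, 1/2] . (a_2, a_3) = 1/8

Solving yields:
  a_2 = 18/55
  a_3 = 16/55

Starting state is 3, so the absorption probability is a_3 = 16/55.

Answer: 16/55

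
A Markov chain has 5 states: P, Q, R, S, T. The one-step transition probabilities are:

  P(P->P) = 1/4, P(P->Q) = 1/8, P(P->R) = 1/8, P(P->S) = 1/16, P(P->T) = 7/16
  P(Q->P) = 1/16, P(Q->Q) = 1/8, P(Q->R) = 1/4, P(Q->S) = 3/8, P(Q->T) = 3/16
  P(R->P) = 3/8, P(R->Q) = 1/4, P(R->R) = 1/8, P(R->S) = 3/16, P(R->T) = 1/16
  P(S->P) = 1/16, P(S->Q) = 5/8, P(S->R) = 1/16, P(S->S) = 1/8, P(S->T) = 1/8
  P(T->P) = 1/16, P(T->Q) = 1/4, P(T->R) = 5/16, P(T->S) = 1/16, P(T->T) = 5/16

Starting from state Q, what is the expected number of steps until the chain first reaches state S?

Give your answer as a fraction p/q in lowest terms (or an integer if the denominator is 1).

Let h_i = expected steps to first reach S from state i.
Boundary: h_S = 0.
First-step equations for the other states:
  h_P = 1 + 1/4*h_P + 1/8*h_Q + 1/8*h_R + 1/16*h_S + 7/16*h_T
  h_Q = 1 + 1/16*h_P + 1/8*h_Q + 1/4*h_R + 3/8*h_S + 3/16*h_T
  h_R = 1 + 3/8*h_P + 1/4*h_Q + 1/8*h_R + 3/16*h_S + 1/16*h_T
  h_T = 1 + 1/16*h_P + 1/4*h_Q + 5/16*h_R + 1/16*h_S + 5/16*h_T

Substituting h_S = 0 and rearranging gives the linear system (I - Q) h = 1:
  [3/4, -1/8, -1/8, -7/16] . (h_P, h_Q, h_R, h_T) = 1
  [-1/16, 7/8, -1/4, -3/16] . (h_P, h_Q, h_R, h_T) = 1
  [-3/8, -1/4, 7/8, -1/16] . (h_P, h_Q, h_R, h_T) = 1
  [-1/16, -1/4, -5/16, 11/16] . (h_P, h_Q, h_R, h_T) = 1

Solving yields:
  h_P = 40000/5819
  h_Q = 27376/5819
  h_R = 34304/5819
  h_T = 37648/5819

Starting state is Q, so the expected hitting time is h_Q = 27376/5819.

Answer: 27376/5819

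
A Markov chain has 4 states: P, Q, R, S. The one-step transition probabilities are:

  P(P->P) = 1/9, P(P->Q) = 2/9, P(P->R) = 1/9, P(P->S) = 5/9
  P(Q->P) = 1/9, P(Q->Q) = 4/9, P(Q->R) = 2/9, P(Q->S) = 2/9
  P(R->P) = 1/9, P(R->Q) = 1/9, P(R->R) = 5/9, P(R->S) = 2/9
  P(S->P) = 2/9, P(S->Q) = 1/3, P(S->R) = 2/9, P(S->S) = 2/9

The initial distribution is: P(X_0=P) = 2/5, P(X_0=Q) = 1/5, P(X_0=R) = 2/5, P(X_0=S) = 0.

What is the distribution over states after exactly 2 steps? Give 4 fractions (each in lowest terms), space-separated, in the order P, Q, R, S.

Propagating the distribution step by step (d_{t+1} = d_t * P):
d_0 = (P=2/5, Q=1/5, R=2/5, S=0)
  d_1[P] = 2/5*1/9 + 1/5*1/9 + 2/5*1/9 + 0*2/9 = 1/9
  d_1[Q] = 2/5*2/9 + 1/5*4/9 + 2/5*1/9 + 0*1/3 = 2/9
  d_1[R] = 2/5*1/9 + 1/5*2/9 + 2/5*5/9 + 0*2/9 = 14/45
  d_1[S] = 2/5*5/9 + 1/5*2/9 + 2/5*2/9 + 0*2/9 = 16/45
d_1 = (P=1/9, Q=2/9, R=14/45, S=16/45)
  d_2[P] = 1/9*1/9 + 2/9*1/9 + 14/45*1/9 + 16/45*2/9 = 61/405
  d_2[Q] = 1/9*2/9 + 2/9*4/9 + 14/45*1/9 + 16/45*1/3 = 112/405
  d_2[R] = 1/9*1/9 + 2/9*2/9 + 14/45*5/9 + 16/45*2/9 = 127/405
  d_2[S] = 1/9*5/9 + 2/9*2/9 + 14/45*2/9 + 16/45*2/9 = 7/27
d_2 = (P=61/405, Q=112/405, R=127/405, S=7/27)

Answer: 61/405 112/405 127/405 7/27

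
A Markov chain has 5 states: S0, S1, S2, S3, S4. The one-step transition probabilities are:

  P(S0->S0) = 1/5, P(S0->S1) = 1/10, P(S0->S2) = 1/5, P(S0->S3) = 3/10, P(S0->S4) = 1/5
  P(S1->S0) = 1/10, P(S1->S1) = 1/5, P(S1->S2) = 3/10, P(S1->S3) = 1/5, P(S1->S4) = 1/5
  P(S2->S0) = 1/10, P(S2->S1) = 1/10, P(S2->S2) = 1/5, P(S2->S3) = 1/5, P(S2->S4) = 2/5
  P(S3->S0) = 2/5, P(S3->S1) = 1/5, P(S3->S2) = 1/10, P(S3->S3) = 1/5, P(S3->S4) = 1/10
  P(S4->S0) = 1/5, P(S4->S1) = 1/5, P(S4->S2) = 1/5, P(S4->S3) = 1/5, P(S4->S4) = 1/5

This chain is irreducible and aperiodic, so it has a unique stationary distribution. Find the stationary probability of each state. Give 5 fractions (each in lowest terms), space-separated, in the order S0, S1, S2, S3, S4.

The stationary distribution satisfies pi = pi * P, i.e.:
  pi_S0 = 1/5*pi_S0 + 1/10*pi_S1 + 1/10*pi_S2 + 2/5*pi_S3 + 1/5*pi_S4
  pi_S1 = 1/10*pi_S0 + 1/5*pi_S1 + 1/10*pi_S2 + 1/5*pi_S3 + 1/5*pi_S4
  pi_S2 = 1/5*pi_S0 + 3/10*pi_S1 + 1/5*pi_S2 + 1/10*pi_S3 + 1/5*pi_S4
  pi_S3 = 3/10*pi_S0 + 1/5*pi_S1 + 1/5*pi_S2 + 1/5*pi_S3 + 1/5*pi_S4
  pi_S4 = 1/5*pi_S0 + 1/5*pi_S1 + 2/5*pi_S2 + 1/10*pi_S3 + 1/5*pi_S4
with normalization: pi_S0 + pi_S1 + pi_S2 + pi_S3 + pi_S4 = 1.

Using the first 4 balance equations plus normalization, the linear system A*pi = b is:
  [-4/5, 1/10, 1/10, 2/5, 1/5] . pi = 0
  [1/10, -4/5, 1/10, 1/5, 1/5] . pi = 0
  [1/5, 3/10, -4/5, 1/10, 1/5] . pi = 0
  [3/10, 1/5, 1/5, -4/5, 1/5] . pi = 0
  [1, 1, 1, 1, 1] . pi = 1

Solving yields:
  pi_S0 = 2042/9779
  pi_S1 = 142/889
  pi_S2 = 1896/9779
  pi_S3 = 2160/9779
  pi_S4 = 2119/9779

Verification (pi * P):
  2042/9779*1/5 + 142/889*1/10 + 1896/9779*1/10 + 2160/9779*2/5 + 2119/9779*1/5 = 2042/9779 = pi_S0  (ok)
  2042/9779*1/10 + 142/889*1/5 + 1896/9779*1/10 + 2160/9779*1/5 + 2119/9779*1/5 = 142/889 = pi_S1  (ok)
  2042/9779*1/5 + 142/889*3/10 + 1896/9779*1/5 + 2160/9779*1/10 + 2119/9779*1/5 = 1896/9779 = pi_S2  (ok)
  2042/9779*3/10 + 142/889*1/5 + 1896/9779*1/5 + 2160/9779*1/5 + 2119/9779*1/5 = 2160/9779 = pi_S3  (ok)
  2042/9779*1/5 + 142/889*1/5 + 1896/9779*2/5 + 2160/9779*1/10 + 2119/9779*1/5 = 2119/9779 = pi_S4  (ok)

Answer: 2042/9779 142/889 1896/9779 2160/9779 2119/9779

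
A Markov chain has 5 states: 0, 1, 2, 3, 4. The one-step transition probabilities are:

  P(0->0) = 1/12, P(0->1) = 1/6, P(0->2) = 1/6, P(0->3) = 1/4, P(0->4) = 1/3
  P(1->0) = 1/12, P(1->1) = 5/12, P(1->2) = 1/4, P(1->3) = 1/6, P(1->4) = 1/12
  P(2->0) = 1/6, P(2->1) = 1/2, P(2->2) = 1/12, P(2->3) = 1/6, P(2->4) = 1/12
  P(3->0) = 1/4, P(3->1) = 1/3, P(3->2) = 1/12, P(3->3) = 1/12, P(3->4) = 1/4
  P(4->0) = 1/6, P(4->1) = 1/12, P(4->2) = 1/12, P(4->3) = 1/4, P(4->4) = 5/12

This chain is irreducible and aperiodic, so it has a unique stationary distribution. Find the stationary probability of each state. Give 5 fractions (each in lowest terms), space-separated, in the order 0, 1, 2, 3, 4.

Answer: 119/823 249/823 120/823 150/823 185/823

Derivation:
The stationary distribution satisfies pi = pi * P, i.e.:
  pi_0 = 1/12*pi_0 + 1/12*pi_1 + 1/6*pi_2 + 1/4*pi_3 + 1/6*pi_4
  pi_1 = 1/6*pi_0 + 5/12*pi_1 + 1/2*pi_2 + 1/3*pi_3 + 1/12*pi_4
  pi_2 = 1/6*pi_0 + 1/4*pi_1 + 1/12*pi_2 + 1/12*pi_3 + 1/12*pi_4
  pi_3 = 1/4*pi_0 + 1/6*pi_1 + 1/6*pi_2 + 1/12*pi_3 + 1/4*pi_4
  pi_4 = 1/3*pi_0 + 1/12*pi_1 + 1/12*pi_2 + 1/4*pi_3 + 5/12*pi_4
with normalization: pi_0 + pi_1 + pi_2 + pi_3 + pi_4 = 1.

Using the first 4 balance equations plus normalization, the linear system A*pi = b is:
  [-11/12, 1/12, 1/6, 1/4, 1/6] . pi = 0
  [1/6, -7/12, 1/2, 1/3, 1/12] . pi = 0
  [1/6, 1/4, -11/12, 1/12, 1/12] . pi = 0
  [1/4, 1/6, 1/6, -11/12, 1/4] . pi = 0
  [1, 1, 1, 1, 1] . pi = 1

Solving yields:
  pi_0 = 119/823
  pi_1 = 249/823
  pi_2 = 120/823
  pi_3 = 150/823
  pi_4 = 185/823

Verification (pi * P):
  119/823*1/12 + 249/823*1/12 + 120/823*1/6 + 150/823*1/4 + 185/823*1/6 = 119/823 = pi_0  (ok)
  119/823*1/6 + 249/823*5/12 + 120/823*1/2 + 150/823*1/3 + 185/823*1/12 = 249/823 = pi_1  (ok)
  119/823*1/6 + 249/823*1/4 + 120/823*1/12 + 150/823*1/12 + 185/823*1/12 = 120/823 = pi_2  (ok)
  119/823*1/4 + 249/823*1/6 + 120/823*1/6 + 150/823*1/12 + 185/823*1/4 = 150/823 = pi_3  (ok)
  119/823*1/3 + 249/823*1/12 + 120/823*1/12 + 150/823*1/4 + 185/823*5/12 = 185/823 = pi_4  (ok)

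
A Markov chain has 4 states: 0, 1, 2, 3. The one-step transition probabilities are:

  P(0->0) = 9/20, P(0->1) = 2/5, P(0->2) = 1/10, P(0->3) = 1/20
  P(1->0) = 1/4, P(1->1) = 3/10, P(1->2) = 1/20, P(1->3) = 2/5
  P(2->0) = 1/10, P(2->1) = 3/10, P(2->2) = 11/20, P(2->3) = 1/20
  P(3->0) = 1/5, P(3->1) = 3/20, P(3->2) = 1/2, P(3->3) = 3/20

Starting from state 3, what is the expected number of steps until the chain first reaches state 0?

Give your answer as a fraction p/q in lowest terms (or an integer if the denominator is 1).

Answer: 7000/1201

Derivation:
Let h_i = expected steps to first reach 0 from state i.
Boundary: h_0 = 0.
First-step equations for the other states:
  h_1 = 1 + 1/4*h_0 + 3/10*h_1 + 1/20*h_2 + 2/5*h_3
  h_2 = 1 + 1/10*h_0 + 3/10*h_1 + 11/20*h_2 + 1/20*h_3
  h_3 = 1 + 1/5*h_0 + 3/20*h_1 + 1/2*h_2 + 3/20*h_3

Substituting h_0 = 0 and rearranging gives the linear system (I - Q) h = 1:
  [7/10, -1/20, -2/5] . (h_1, h_2, h_3) = 1
  [-3/10, 9/20, -1/20] . (h_1, h_2, h_3) = 1
  [-3/20, -1/2, 17/20] . (h_1, h_2, h_3) = 1

Solving yields:
  h_1 = 6260/1201
  h_2 = 7620/1201
  h_3 = 7000/1201

Starting state is 3, so the expected hitting time is h_3 = 7000/1201.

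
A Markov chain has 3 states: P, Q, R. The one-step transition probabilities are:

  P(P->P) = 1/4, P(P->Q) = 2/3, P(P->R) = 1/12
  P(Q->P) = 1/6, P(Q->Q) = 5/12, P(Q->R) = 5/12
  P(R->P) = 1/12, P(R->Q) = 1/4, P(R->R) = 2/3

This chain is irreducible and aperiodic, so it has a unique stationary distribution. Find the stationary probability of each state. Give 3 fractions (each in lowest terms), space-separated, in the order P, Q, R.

The stationary distribution satisfies pi = pi * P, i.e.:
  pi_P = 1/4*pi_P + 1/6*pi_Q + 1/12*pi_R
  pi_Q = 2/3*pi_P + 5/12*pi_Q + 1/4*pi_R
  pi_R = 1/12*pi_P + 5/12*pi_Q + 2/3*pi_R
with normalization: pi_P + pi_Q + pi_R = 1.

Using the first 2 balance equations plus normalization, the linear system A*pi = b is:
  [-3/4, 1/6, 1/12] . pi = 0
  [2/3, -7/12, 1/4] . pi = 0
  [1, 1, 1] . pi = 1

Solving yields:
  pi_P = 13/95
  pi_Q = 7/19
  pi_R = 47/95

Verification (pi * P):
  13/95*1/4 + 7/19*1/6 + 47/95*1/12 = 13/95 = pi_P  (ok)
  13/95*2/3 + 7/19*5/12 + 47/95*1/4 = 7/19 = pi_Q  (ok)
  13/95*1/12 + 7/19*5/12 + 47/95*2/3 = 47/95 = pi_R  (ok)

Answer: 13/95 7/19 47/95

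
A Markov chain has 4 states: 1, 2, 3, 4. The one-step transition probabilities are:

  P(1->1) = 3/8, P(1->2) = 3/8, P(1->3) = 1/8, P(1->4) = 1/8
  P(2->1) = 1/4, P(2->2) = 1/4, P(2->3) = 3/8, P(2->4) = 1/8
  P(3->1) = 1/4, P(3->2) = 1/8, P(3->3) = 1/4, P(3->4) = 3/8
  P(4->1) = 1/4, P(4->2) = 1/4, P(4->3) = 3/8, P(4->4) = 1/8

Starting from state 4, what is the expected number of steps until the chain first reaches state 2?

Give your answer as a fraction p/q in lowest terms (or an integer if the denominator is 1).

Let h_i = expected steps to first reach 2 from state i.
Boundary: h_2 = 0.
First-step equations for the other states:
  h_1 = 1 + 3/8*h_1 + 3/8*h_2 + 1/8*h_3 + 1/8*h_4
  h_3 = 1 + 1/4*h_1 + 1/8*h_2 + 1/4*h_3 + 3/8*h_4
  h_4 = 1 + 1/4*h_1 + 1/4*h_2 + 3/8*h_3 + 1/8*h_4

Substituting h_2 = 0 and rearranging gives the linear system (I - Q) h = 1:
  [5/8, -1/8, -1/8] . (h_1, h_3, h_4) = 1
  [-1/4, 3/4, -3/8] . (h_1, h_3, h_4) = 1
  [-1/4, -3/8, 7/8] . (h_1, h_3, h_4) = 1

Solving yields:
  h_1 = 416/127
  h_3 = 560/127
  h_4 = 504/127

Starting state is 4, so the expected hitting time is h_4 = 504/127.

Answer: 504/127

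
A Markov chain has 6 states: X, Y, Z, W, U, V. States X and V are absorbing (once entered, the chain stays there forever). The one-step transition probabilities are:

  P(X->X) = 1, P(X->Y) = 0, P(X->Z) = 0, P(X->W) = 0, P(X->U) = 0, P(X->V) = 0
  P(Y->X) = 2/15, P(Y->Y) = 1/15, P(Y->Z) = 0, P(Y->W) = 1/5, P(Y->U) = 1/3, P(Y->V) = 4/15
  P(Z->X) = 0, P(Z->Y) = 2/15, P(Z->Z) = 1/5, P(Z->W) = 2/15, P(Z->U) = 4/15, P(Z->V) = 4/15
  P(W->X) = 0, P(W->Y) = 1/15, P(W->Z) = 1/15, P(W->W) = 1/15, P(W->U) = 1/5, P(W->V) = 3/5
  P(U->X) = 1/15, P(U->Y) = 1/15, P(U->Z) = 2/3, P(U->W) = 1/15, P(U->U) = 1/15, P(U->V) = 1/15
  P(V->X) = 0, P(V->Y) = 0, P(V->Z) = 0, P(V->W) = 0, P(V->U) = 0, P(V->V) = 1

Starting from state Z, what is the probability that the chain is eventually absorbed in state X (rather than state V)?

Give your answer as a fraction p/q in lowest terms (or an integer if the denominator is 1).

Answer: 62/629

Derivation:
Let a_i = P(absorbed in X | start in state i).
Boundary conditions: a_X = 1, a_V = 0.
For each transient state i, a_i = sum_j P(i->j) * a_j:
  a_Y = 2/15*a_X + 1/15*a_Y + 0*a_Z + 1/5*a_W + 1/3*a_U + 4/15*a_V
  a_Z = 0*a_X + 2/15*a_Y + 1/5*a_Z + 2/15*a_W + 4/15*a_U + 4/15*a_V
  a_W = 0*a_X + 1/15*a_Y + 1/15*a_Z + 1/15*a_W + 1/5*a_U + 3/5*a_V
  a_U = 1/15*a_X + 1/15*a_Y + 2/3*a_Z + 1/15*a_W + 1/15*a_U + 1/15*a_V

Substituting a_X = 1 and a_V = 0, rearrange to (I - Q) a = r where r[i] = P(i -> X):
  [14/15, 0, -1/5, -1/3] . (a_Y, a_Z, a_W, a_U) = 2/15
  [-2/15, 4/5, -2/15, -4/15] . (a_Y, a_Z, a_W, a_U) = 0
  [-1/15, -1/15, 14/15, -1/5] . (a_Y, a_Z, a_W, a_U) = 0
  [-1/15, -2/3, -1/15, 14/15] . (a_Y, a_Z, a_W, a_U) = 1/15

Solving yields:
  a_Y = 2139/10064
  a_Z = 62/629
  a_W = 571/10064
  a_U = 1621/10064

Starting state is Z, so the absorption probability is a_Z = 62/629.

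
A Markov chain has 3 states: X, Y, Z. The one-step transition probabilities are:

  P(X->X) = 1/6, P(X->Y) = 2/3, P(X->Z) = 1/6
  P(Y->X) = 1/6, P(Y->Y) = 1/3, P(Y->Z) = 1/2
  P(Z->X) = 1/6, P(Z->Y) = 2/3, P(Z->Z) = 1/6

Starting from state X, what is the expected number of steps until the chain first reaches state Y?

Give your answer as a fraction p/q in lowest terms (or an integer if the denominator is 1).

Answer: 3/2

Derivation:
Let h_i = expected steps to first reach Y from state i.
Boundary: h_Y = 0.
First-step equations for the other states:
  h_X = 1 + 1/6*h_X + 2/3*h_Y + 1/6*h_Z
  h_Z = 1 + 1/6*h_X + 2/3*h_Y + 1/6*h_Z

Substituting h_Y = 0 and rearranging gives the linear system (I - Q) h = 1:
  [5/6, -1/6] . (h_X, h_Z) = 1
  [-1/6, 5/6] . (h_X, h_Z) = 1

Solving yields:
  h_X = 3/2
  h_Z = 3/2

Starting state is X, so the expected hitting time is h_X = 3/2.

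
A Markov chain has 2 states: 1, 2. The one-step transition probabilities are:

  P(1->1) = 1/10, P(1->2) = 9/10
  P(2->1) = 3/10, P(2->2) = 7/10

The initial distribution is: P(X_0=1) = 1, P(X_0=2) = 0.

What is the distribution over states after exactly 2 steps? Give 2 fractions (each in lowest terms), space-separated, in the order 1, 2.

Answer: 7/25 18/25

Derivation:
Propagating the distribution step by step (d_{t+1} = d_t * P):
d_0 = (1=1, 2=0)
  d_1[1] = 1*1/10 + 0*3/10 = 1/10
  d_1[2] = 1*9/10 + 0*7/10 = 9/10
d_1 = (1=1/10, 2=9/10)
  d_2[1] = 1/10*1/10 + 9/10*3/10 = 7/25
  d_2[2] = 1/10*9/10 + 9/10*7/10 = 18/25
d_2 = (1=7/25, 2=18/25)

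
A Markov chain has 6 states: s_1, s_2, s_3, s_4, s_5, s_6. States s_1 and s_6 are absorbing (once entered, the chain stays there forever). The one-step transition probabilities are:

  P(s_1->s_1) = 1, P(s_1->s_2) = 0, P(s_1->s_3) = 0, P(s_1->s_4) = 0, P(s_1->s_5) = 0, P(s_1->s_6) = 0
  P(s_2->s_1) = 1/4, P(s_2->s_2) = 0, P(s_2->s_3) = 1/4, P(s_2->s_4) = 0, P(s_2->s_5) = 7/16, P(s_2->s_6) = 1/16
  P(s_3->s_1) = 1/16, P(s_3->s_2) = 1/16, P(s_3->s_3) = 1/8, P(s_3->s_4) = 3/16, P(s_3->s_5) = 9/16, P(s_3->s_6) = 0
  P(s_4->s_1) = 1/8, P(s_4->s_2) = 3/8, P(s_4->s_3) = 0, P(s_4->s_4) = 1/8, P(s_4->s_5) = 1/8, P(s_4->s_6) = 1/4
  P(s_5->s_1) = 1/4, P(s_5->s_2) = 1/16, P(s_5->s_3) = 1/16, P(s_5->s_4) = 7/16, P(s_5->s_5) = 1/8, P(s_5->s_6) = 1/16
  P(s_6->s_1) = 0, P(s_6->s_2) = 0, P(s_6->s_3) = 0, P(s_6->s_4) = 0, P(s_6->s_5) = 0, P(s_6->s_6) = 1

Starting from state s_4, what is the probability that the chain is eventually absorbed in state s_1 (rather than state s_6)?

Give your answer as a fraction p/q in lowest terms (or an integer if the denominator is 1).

Let a_i = P(absorbed in s_1 | start in state i).
Boundary conditions: a_s_1 = 1, a_s_6 = 0.
For each transient state i, a_i = sum_j P(i->j) * a_j:
  a_s_2 = 1/4*a_s_1 + 0*a_s_2 + 1/4*a_s_3 + 0*a_s_4 + 7/16*a_s_5 + 1/16*a_s_6
  a_s_3 = 1/16*a_s_1 + 1/16*a_s_2 + 1/8*a_s_3 + 3/16*a_s_4 + 9/16*a_s_5 + 0*a_s_6
  a_s_4 = 1/8*a_s_1 + 3/8*a_s_2 + 0*a_s_3 + 1/8*a_s_4 + 1/8*a_s_5 + 1/4*a_s_6
  a_s_5 = 1/4*a_s_1 + 1/16*a_s_2 + 1/16*a_s_3 + 7/16*a_s_4 + 1/8*a_s_5 + 1/16*a_s_6

Substituting a_s_1 = 1 and a_s_6 = 0, rearrange to (I - Q) a = r where r[i] = P(i -> s_1):
  [1, -1/4, 0, -7/16] . (a_s_2, a_s_3, a_s_4, a_s_5) = 1/4
  [-1/16, 7/8, -3/16, -9/16] . (a_s_2, a_s_3, a_s_4, a_s_5) = 1/16
  [-3/8, 0, 7/8, -1/8] . (a_s_2, a_s_3, a_s_4, a_s_5) = 1/8
  [-1/16, -1/16, -7/16, 7/8] . (a_s_2, a_s_3, a_s_4, a_s_5) = 1/4

Solving yields:
  a_s_2 = 2543/3646
  a_s_3 = 1191/1823
  a_s_4 = 1949/3646
  a_s_5 = 1184/1823

Starting state is s_4, so the absorption probability is a_s_4 = 1949/3646.

Answer: 1949/3646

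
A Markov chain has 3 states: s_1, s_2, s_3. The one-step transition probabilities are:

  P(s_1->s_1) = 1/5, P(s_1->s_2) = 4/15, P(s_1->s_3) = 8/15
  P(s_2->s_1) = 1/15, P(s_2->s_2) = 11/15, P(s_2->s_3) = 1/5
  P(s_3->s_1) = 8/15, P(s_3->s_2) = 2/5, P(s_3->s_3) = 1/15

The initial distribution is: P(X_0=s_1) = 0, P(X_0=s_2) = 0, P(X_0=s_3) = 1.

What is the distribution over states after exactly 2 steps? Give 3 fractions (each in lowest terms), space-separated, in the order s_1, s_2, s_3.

Answer: 38/225 104/225 83/225

Derivation:
Propagating the distribution step by step (d_{t+1} = d_t * P):
d_0 = (s_1=0, s_2=0, s_3=1)
  d_1[s_1] = 0*1/5 + 0*1/15 + 1*8/15 = 8/15
  d_1[s_2] = 0*4/15 + 0*11/15 + 1*2/5 = 2/5
  d_1[s_3] = 0*8/15 + 0*1/5 + 1*1/15 = 1/15
d_1 = (s_1=8/15, s_2=2/5, s_3=1/15)
  d_2[s_1] = 8/15*1/5 + 2/5*1/15 + 1/15*8/15 = 38/225
  d_2[s_2] = 8/15*4/15 + 2/5*11/15 + 1/15*2/5 = 104/225
  d_2[s_3] = 8/15*8/15 + 2/5*1/5 + 1/15*1/15 = 83/225
d_2 = (s_1=38/225, s_2=104/225, s_3=83/225)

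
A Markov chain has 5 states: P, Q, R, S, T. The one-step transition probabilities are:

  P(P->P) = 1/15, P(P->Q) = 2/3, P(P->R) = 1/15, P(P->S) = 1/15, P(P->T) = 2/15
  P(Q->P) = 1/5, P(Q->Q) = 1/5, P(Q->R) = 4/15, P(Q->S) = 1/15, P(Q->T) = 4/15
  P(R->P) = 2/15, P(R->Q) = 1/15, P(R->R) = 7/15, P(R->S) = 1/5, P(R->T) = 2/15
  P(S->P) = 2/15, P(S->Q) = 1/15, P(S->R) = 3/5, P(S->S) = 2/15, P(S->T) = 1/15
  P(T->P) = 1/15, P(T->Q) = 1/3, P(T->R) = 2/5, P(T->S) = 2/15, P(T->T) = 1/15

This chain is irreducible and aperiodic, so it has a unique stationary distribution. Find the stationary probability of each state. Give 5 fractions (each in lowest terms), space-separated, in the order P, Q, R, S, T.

The stationary distribution satisfies pi = pi * P, i.e.:
  pi_P = 1/15*pi_P + 1/5*pi_Q + 2/15*pi_R + 2/15*pi_S + 1/15*pi_T
  pi_Q = 2/3*pi_P + 1/5*pi_Q + 1/15*pi_R + 1/15*pi_S + 1/3*pi_T
  pi_R = 1/15*pi_P + 4/15*pi_Q + 7/15*pi_R + 3/5*pi_S + 2/5*pi_T
  pi_S = 1/15*pi_P + 1/15*pi_Q + 1/5*pi_R + 2/15*pi_S + 2/15*pi_T
  pi_T = 2/15*pi_P + 4/15*pi_Q + 2/15*pi_R + 1/15*pi_S + 1/15*pi_T
with normalization: pi_P + pi_Q + pi_R + pi_S + pi_T = 1.

Using the first 4 balance equations plus normalization, the linear system A*pi = b is:
  [-14/15, 1/5, 2/15, 2/15, 1/15] . pi = 0
  [2/3, -4/5, 1/15, 1/15, 1/3] . pi = 0
  [1/15, 4/15, -8/15, 3/5, 2/5] . pi = 0
  [1/15, 1/15, 1/5, -13/15, 2/15] . pi = 0
  [1, 1, 1, 1, 1] . pi = 1

Solving yields:
  pi_P = 486/3761
  pi_Q = 791/3761
  pi_R = 1435/3761
  pi_S = 512/3761
  pi_T = 537/3761

Verification (pi * P):
  486/3761*1/15 + 791/3761*1/5 + 1435/3761*2/15 + 512/3761*2/15 + 537/3761*1/15 = 486/3761 = pi_P  (ok)
  486/3761*2/3 + 791/3761*1/5 + 1435/3761*1/15 + 512/3761*1/15 + 537/3761*1/3 = 791/3761 = pi_Q  (ok)
  486/3761*1/15 + 791/3761*4/15 + 1435/3761*7/15 + 512/3761*3/5 + 537/3761*2/5 = 1435/3761 = pi_R  (ok)
  486/3761*1/15 + 791/3761*1/15 + 1435/3761*1/5 + 512/3761*2/15 + 537/3761*2/15 = 512/3761 = pi_S  (ok)
  486/3761*2/15 + 791/3761*4/15 + 1435/3761*2/15 + 512/3761*1/15 + 537/3761*1/15 = 537/3761 = pi_T  (ok)

Answer: 486/3761 791/3761 1435/3761 512/3761 537/3761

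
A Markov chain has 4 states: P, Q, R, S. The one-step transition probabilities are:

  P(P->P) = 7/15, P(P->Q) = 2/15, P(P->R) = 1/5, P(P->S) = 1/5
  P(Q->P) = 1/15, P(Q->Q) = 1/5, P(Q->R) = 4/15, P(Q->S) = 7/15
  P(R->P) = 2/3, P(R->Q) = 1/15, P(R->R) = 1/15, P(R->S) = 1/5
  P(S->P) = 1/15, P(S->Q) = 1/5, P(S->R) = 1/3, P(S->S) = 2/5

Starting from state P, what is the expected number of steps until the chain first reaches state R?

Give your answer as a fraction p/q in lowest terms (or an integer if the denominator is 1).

Answer: 2460/619

Derivation:
Let h_i = expected steps to first reach R from state i.
Boundary: h_R = 0.
First-step equations for the other states:
  h_P = 1 + 7/15*h_P + 2/15*h_Q + 1/5*h_R + 1/5*h_S
  h_Q = 1 + 1/15*h_P + 1/5*h_Q + 4/15*h_R + 7/15*h_S
  h_S = 1 + 1/15*h_P + 1/5*h_Q + 1/3*h_R + 2/5*h_S

Substituting h_R = 0 and rearranging gives the linear system (I - Q) h = 1:
  [8/15, -2/15, -1/5] . (h_P, h_Q, h_S) = 1
  [-1/15, 4/5, -7/15] . (h_P, h_Q, h_S) = 1
  [-1/15, -1/5, 3/5] . (h_P, h_Q, h_S) = 1

Solving yields:
  h_P = 2460/619
  h_Q = 2160/619
  h_S = 2025/619

Starting state is P, so the expected hitting time is h_P = 2460/619.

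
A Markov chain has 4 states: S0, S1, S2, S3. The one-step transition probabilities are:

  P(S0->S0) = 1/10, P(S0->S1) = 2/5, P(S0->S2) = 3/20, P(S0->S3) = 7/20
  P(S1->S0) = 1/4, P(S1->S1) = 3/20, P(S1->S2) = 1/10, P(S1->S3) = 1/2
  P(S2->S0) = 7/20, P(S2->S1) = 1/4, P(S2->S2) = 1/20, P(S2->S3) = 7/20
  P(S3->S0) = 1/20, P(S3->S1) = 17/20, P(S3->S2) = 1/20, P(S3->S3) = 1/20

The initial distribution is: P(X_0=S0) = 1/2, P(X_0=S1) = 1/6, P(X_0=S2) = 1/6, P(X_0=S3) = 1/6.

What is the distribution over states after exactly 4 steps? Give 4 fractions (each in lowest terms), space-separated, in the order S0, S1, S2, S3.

Answer: 32513/192000 408403/960000 84547/960000 20299/64000

Derivation:
Propagating the distribution step by step (d_{t+1} = d_t * P):
d_0 = (S0=1/2, S1=1/6, S2=1/6, S3=1/6)
  d_1[S0] = 1/2*1/10 + 1/6*1/4 + 1/6*7/20 + 1/6*1/20 = 19/120
  d_1[S1] = 1/2*2/5 + 1/6*3/20 + 1/6*1/4 + 1/6*17/20 = 49/120
  d_1[S2] = 1/2*3/20 + 1/6*1/10 + 1/6*1/20 + 1/6*1/20 = 13/120
  d_1[S3] = 1/2*7/20 + 1/6*1/2 + 1/6*7/20 + 1/6*1/20 = 13/40
d_1 = (S0=19/120, S1=49/120, S2=13/120, S3=13/40)
  d_2[S0] = 19/120*1/10 + 49/120*1/4 + 13/120*7/20 + 13/40*1/20 = 413/2400
  d_2[S1] = 19/120*2/5 + 49/120*3/20 + 13/120*1/4 + 13/40*17/20 = 1027/2400
  d_2[S2] = 19/120*3/20 + 49/120*1/10 + 13/120*1/20 + 13/40*1/20 = 69/800
  d_2[S3] = 19/120*7/20 + 49/120*1/2 + 13/120*7/20 + 13/40*1/20 = 251/800
d_2 = (S0=413/2400, S1=1027/2400, S2=69/800, S3=251/800)
  d_3[S0] = 413/2400*1/10 + 1027/2400*1/4 + 69/800*7/20 + 251/800*1/20 = 2721/16000
  d_3[S1] = 413/2400*2/5 + 1027/2400*3/20 + 69/800*1/4 + 251/800*17/20 = 20221/48000
  d_3[S2] = 413/2400*3/20 + 1027/2400*1/10 + 69/800*1/20 + 251/800*1/20 = 4253/48000
  d_3[S3] = 413/2400*7/20 + 1027/2400*1/2 + 69/800*7/20 + 251/800*1/20 = 5121/16000
d_3 = (S0=2721/16000, S1=20221/48000, S2=4253/48000, S3=5121/16000)
  d_4[S0] = 2721/16000*1/10 + 20221/48000*1/4 + 4253/48000*7/20 + 5121/16000*1/20 = 32513/192000
  d_4[S1] = 2721/16000*2/5 + 20221/48000*3/20 + 4253/48000*1/4 + 5121/16000*17/20 = 408403/960000
  d_4[S2] = 2721/16000*3/20 + 20221/48000*1/10 + 4253/48000*1/20 + 5121/16000*1/20 = 84547/960000
  d_4[S3] = 2721/16000*7/20 + 20221/48000*1/2 + 4253/48000*7/20 + 5121/16000*1/20 = 20299/64000
d_4 = (S0=32513/192000, S1=408403/960000, S2=84547/960000, S3=20299/64000)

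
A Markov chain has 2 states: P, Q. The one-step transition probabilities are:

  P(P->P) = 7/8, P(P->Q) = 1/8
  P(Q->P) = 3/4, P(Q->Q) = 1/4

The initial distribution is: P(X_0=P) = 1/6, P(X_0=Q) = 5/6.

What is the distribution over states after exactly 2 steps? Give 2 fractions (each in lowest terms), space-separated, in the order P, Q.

Answer: 325/384 59/384

Derivation:
Propagating the distribution step by step (d_{t+1} = d_t * P):
d_0 = (P=1/6, Q=5/6)
  d_1[P] = 1/6*7/8 + 5/6*3/4 = 37/48
  d_1[Q] = 1/6*1/8 + 5/6*1/4 = 11/48
d_1 = (P=37/48, Q=11/48)
  d_2[P] = 37/48*7/8 + 11/48*3/4 = 325/384
  d_2[Q] = 37/48*1/8 + 11/48*1/4 = 59/384
d_2 = (P=325/384, Q=59/384)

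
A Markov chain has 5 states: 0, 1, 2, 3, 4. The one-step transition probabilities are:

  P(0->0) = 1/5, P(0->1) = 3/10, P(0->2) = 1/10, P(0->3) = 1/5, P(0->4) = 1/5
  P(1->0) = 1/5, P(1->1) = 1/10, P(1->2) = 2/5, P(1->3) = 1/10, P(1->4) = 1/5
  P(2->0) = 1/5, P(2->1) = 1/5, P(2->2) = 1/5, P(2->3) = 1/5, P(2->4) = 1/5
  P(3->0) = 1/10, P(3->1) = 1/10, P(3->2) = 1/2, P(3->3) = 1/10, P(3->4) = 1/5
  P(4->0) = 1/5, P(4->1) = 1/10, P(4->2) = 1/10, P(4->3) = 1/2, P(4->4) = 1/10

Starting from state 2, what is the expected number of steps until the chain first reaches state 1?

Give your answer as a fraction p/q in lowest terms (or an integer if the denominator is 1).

Answer: 550/97

Derivation:
Let h_i = expected steps to first reach 1 from state i.
Boundary: h_1 = 0.
First-step equations for the other states:
  h_0 = 1 + 1/5*h_0 + 3/10*h_1 + 1/10*h_2 + 1/5*h_3 + 1/5*h_4
  h_2 = 1 + 1/5*h_0 + 1/5*h_1 + 1/5*h_2 + 1/5*h_3 + 1/5*h_4
  h_3 = 1 + 1/10*h_0 + 1/10*h_1 + 1/2*h_2 + 1/10*h_3 + 1/5*h_4
  h_4 = 1 + 1/5*h_0 + 1/10*h_1 + 1/10*h_2 + 1/2*h_3 + 1/10*h_4

Substituting h_1 = 0 and rearranging gives the linear system (I - Q) h = 1:
  [4/5, -1/10, -1/5, -1/5] . (h_0, h_2, h_3, h_4) = 1
  [-1/5, 4/5, -1/5, -1/5] . (h_0, h_2, h_3, h_4) = 1
  [-1/10, -1/2, 9/10, -1/5] . (h_0, h_2, h_3, h_4) = 1
  [-1/5, -1/10, -1/2, 9/10] . (h_0, h_2, h_3, h_4) = 1

Solving yields:
  h_0 = 495/97
  h_2 = 550/97
  h_3 = 605/97
  h_4 = 615/97

Starting state is 2, so the expected hitting time is h_2 = 550/97.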